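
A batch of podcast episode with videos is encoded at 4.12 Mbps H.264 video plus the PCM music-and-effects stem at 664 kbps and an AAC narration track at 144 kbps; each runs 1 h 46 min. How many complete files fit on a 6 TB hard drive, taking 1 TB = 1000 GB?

1 h 46 min = 106 min = 6360 s
Audio total: 664 + 144 = 808 kbps = 0.808 Mbps.
Total bitrate: 4.928 Mbps.
Per item: 4.928 Mbps × 6360 s = 31,342 Mb = 3,918 MB.
Capacity: 6 TB = 48,000,000 Mb; 1531.49 items → 1531 complete.

1531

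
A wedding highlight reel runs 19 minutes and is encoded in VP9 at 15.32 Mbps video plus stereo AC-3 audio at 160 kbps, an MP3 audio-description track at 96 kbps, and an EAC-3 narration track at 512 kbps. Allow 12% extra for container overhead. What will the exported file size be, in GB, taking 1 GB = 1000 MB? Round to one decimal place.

19 min = 1140 s
Audio total: 160 + 96 + 512 = 768 kbps = 0.768 Mbps.
Total bitrate: 15.32 + 0.768 = 16.088 Mbps.
Stream data: 16.088 Mbps × 1140 s = 18340.3 Mb.
With 12% container overhead: ×1.12.
20,541 Mb ÷ 8 = 2,568 MB → 2.568 GB.

2.6 GB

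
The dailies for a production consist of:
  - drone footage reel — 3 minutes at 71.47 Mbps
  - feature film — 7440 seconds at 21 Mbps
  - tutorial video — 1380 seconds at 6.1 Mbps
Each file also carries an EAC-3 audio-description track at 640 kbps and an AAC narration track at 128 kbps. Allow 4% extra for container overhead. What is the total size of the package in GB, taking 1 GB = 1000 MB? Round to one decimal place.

Audio total: 640 + 128 = 768 kbps = 0.768 Mbps.
drone footage reel: 72.238 Mbps × 180 s × 1.04 = 13523.0 Mb
feature film: 21.768 Mbps × 7440 s × 1.04 = 168432.1 Mb
tutorial video: 6.868 Mbps × 1380 s × 1.04 = 9857.0 Mb
Total: 191812.0 Mb = 23976.5 MB.
= 23.98 GB.

24.0 GB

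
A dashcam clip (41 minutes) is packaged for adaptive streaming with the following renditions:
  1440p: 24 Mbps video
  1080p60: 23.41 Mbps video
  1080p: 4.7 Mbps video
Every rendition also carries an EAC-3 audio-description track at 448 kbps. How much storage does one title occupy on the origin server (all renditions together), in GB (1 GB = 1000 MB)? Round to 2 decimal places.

41 min = 2460 s
Audio: 448 kbps = 0.448 Mbps.
Sum of rendition bitrates: (24+0.448) + (23.41+0.448) + (4.7+0.448) = 53.454 Mbps.
× 2460 s = 131,497 Mb = 16,437 MB = 16.44 GB.

16.44 GB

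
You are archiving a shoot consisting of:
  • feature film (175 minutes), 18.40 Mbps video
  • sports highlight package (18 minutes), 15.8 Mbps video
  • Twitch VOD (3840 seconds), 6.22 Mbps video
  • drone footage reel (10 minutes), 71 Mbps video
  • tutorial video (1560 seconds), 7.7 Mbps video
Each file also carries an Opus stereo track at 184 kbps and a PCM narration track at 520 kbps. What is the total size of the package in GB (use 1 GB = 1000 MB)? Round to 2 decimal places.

37.64 GB

Audio total: 184 + 520 = 704 kbps = 0.704 Mbps.
feature film: 19.104 Mbps × 10500 s = 200592.0 Mb
sports highlight package: 16.504 Mbps × 1080 s = 17824.3 Mb
Twitch VOD: 6.924 Mbps × 3840 s = 26588.2 Mb
drone footage reel: 71.704 Mbps × 600 s = 43022.4 Mb
tutorial video: 8.404 Mbps × 1560 s = 13110.2 Mb
Total: 301137.1 Mb = 37642.1 MB.
= 37.64 GB.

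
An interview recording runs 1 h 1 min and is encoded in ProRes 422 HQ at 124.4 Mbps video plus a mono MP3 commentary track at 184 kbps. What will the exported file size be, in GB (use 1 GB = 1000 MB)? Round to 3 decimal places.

1 h 1 min = 61 min = 3660 s
Audio: 184 kbps = 0.184 Mbps.
Total bitrate: 124.4 + 0.184 = 124.584 Mbps.
Stream data: 124.584 Mbps × 3660 s = 455977.4 Mb.
455,977 Mb ÷ 8 = 56,997 MB → 57.00 GB.

56.997 GB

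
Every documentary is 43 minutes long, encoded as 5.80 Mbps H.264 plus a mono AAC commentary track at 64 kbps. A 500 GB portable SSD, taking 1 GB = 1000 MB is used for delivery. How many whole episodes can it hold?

43 min = 2580 s
Audio: 64 kbps = 0.064 Mbps.
Total bitrate: 5.864 Mbps.
Per item: 5.864 Mbps × 2580 s = 15,129 Mb = 1,891 MB.
Capacity: 500 GB = 4,000,000 Mb; 264.39 items → 264 complete.

264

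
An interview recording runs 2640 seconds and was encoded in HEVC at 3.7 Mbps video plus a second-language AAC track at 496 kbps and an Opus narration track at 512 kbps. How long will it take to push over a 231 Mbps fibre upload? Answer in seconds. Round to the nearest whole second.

Audio total: 496 + 512 = 1008 kbps = 1.008 Mbps.
Total bitrate: 4.708 Mbps.
File: 4.708 Mbps × 2640 s = 12429.1 Mb.
At 231 Mbps: 12429.1 / 231 = 53.8 s ≈ 53.8 seconds.

54 seconds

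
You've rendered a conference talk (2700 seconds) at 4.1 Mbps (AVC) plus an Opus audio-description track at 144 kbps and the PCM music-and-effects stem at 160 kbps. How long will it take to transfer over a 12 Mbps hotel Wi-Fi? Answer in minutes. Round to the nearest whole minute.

17 minutes

Audio total: 144 + 160 = 304 kbps = 0.304 Mbps.
Total bitrate: 4.404 Mbps.
File: 4.404 Mbps × 2700 s = 11890.8 Mb.
At 12 Mbps: 11890.8 / 12 = 990.9 s ≈ 16.5 minutes.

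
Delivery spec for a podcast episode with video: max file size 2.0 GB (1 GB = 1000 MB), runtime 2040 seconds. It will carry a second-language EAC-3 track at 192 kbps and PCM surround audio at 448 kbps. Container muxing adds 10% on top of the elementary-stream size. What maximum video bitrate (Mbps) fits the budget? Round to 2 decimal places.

6.49 Mbps

Budget: 2.0 GB = 16000.0 Mb.
Stream payload after overhead: 16000.0 / 1.10 = 14545.5 Mb.
Total bitrate budget: 14545.5 Mb / 2040 s = 7.130 Mbps.
Audio total: 192 + 448 = 640 kbps = 0.640 Mbps.
Video: 7.130 − 0.640 = 6.490 Mbps.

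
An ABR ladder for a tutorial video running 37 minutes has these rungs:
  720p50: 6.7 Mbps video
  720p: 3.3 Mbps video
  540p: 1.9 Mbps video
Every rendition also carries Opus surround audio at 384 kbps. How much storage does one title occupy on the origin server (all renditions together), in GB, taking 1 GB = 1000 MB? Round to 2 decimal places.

3.62 GB

37 min = 2220 s
Audio: 384 kbps = 0.384 Mbps.
Sum of rendition bitrates: (6.7+0.384) + (3.3+0.384) + (1.9+0.384) = 13.052 Mbps.
× 2220 s = 28,975 Mb = 3,622 MB = 3.622 GB.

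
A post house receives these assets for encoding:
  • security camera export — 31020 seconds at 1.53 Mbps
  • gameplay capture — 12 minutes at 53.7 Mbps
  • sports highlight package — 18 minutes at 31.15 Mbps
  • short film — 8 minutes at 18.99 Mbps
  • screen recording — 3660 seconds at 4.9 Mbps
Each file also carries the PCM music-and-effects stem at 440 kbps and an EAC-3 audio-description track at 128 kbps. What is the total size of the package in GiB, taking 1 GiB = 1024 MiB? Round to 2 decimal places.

Audio total: 440 + 128 = 568 kbps = 0.568 Mbps.
security camera export: 2.098 Mbps × 31020 s = 65080.0 Mb
gameplay capture: 54.268 Mbps × 720 s = 39073.0 Mb
sports highlight package: 31.718 Mbps × 1080 s = 34255.4 Mb
short film: 19.558 Mbps × 480 s = 9387.8 Mb
screen recording: 5.468 Mbps × 3660 s = 20012.9 Mb
Total: 167809.1 Mb = 20976.1 MB.
= 19.54 GiB.

19.54 GiB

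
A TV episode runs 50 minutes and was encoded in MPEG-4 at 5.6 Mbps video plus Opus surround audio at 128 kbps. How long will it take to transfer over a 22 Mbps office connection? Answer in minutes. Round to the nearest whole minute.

13 minutes

50 min = 3000 s
Audio: 128 kbps = 0.128 Mbps.
Total bitrate: 5.728 Mbps.
File: 5.728 Mbps × 3000 s = 17184.0 Mb.
At 22 Mbps: 17184.0 / 22 = 781.1 s ≈ 13 minutes.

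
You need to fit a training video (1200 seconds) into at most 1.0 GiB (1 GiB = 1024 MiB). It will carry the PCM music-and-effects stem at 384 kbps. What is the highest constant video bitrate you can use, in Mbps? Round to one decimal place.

Budget: 1.0 GiB = 8589.9 Mb.
Total bitrate budget: 8589.9 Mb / 1200 s = 7.158 Mbps.
Audio: 384 kbps = 0.384 Mbps.
Video: 7.158 − 0.384 = 6.774 Mbps.

6.8 Mbps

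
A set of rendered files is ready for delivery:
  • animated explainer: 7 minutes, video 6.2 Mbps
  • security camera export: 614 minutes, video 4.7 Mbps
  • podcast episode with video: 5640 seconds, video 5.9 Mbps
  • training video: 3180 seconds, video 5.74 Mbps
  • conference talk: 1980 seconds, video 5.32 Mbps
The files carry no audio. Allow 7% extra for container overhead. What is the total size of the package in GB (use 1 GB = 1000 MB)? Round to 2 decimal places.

animated explainer: 6.200 Mbps × 420 s × 1.07 = 2786.3 Mb
security camera export: 4.700 Mbps × 36840 s × 1.07 = 185268.4 Mb
podcast episode with video: 5.900 Mbps × 5640 s × 1.07 = 35605.3 Mb
training video: 5.740 Mbps × 3180 s × 1.07 = 19530.9 Mb
conference talk: 5.320 Mbps × 1980 s × 1.07 = 11271.0 Mb
Total: 254461.8 Mb = 31807.7 MB.
= 31.81 GB.

31.81 GB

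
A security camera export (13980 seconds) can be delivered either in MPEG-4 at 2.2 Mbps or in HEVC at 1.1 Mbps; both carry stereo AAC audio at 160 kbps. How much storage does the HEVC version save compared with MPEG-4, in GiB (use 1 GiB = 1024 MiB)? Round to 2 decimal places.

1.79 GiB

Audio: 160 kbps = 0.160 Mbps.
MPEG-4: 2.360 Mbps × 13980 s = 32992.8 Mb = 3.841 GiB.
HEVC: 1.260 Mbps × 13980 s = 17614.8 Mb = 2.051 GiB.
Saving: 3.841 − 2.051 = 1.790 GiB.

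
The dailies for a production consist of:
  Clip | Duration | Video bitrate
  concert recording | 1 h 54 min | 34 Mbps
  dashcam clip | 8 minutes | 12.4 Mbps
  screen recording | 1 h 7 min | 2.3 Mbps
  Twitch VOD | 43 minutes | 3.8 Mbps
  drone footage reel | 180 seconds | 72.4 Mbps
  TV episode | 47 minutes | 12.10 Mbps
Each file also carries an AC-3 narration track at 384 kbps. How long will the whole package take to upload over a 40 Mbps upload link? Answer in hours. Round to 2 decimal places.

2.16 hours

Audio: 384 kbps = 0.384 Mbps.
concert recording: 34.384 Mbps × 6840 s = 235186.6 Mb
dashcam clip: 12.784 Mbps × 480 s = 6136.3 Mb
screen recording: 2.684 Mbps × 4020 s = 10789.7 Mb
Twitch VOD: 4.184 Mbps × 2580 s = 10794.7 Mb
drone footage reel: 72.784 Mbps × 180 s = 13101.1 Mb
TV episode: 12.484 Mbps × 2820 s = 35204.9 Mb
Total: 311213.3 Mb = 38901.7 MB.
At 40 Mbps: 311213.3 / 40 = 7780 s ≈ 2.16 hours.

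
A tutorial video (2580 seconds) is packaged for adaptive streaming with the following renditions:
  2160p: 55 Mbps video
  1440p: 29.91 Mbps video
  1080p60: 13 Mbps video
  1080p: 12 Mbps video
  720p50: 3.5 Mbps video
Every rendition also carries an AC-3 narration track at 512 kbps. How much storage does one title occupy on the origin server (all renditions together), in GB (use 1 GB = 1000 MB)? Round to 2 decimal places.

37.40 GB

Audio: 512 kbps = 0.512 Mbps.
Sum of rendition bitrates: (55+0.512) + (29.91+0.512) + (13+0.512) + (12+0.512) + (3.5+0.512) = 115.970 Mbps.
× 2580 s = 299,203 Mb = 37,400 MB = 37.40 GB.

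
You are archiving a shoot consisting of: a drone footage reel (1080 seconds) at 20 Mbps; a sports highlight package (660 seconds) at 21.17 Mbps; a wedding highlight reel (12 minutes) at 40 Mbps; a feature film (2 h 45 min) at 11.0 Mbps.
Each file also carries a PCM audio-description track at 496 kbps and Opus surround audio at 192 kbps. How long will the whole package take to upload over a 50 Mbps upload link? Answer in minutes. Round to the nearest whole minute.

Audio total: 496 + 192 = 688 kbps = 0.688 Mbps.
drone footage reel: 20.688 Mbps × 1080 s = 22343.0 Mb
sports highlight package: 21.858 Mbps × 660 s = 14426.3 Mb
wedding highlight reel: 40.688 Mbps × 720 s = 29295.4 Mb
feature film: 11.688 Mbps × 9900 s = 115711.2 Mb
Total: 181775.9 Mb = 22722.0 MB.
At 50 Mbps: 181775.9 / 50 = 3636 s ≈ 60.6 minutes.

61 minutes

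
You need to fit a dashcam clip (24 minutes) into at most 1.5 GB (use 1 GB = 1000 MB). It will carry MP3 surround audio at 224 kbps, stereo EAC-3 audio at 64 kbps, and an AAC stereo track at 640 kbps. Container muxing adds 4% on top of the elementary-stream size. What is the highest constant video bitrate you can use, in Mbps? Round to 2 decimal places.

7.08 Mbps

Budget: 1.5 GB = 12000.0 Mb.
Stream payload after overhead: 12000.0 / 1.04 = 11538.5 Mb.
24 min = 1440 s
Total bitrate budget: 11538.5 Mb / 1440 s = 8.013 Mbps.
Audio total: 224 + 64 + 640 = 928 kbps = 0.928 Mbps.
Video: 8.013 − 0.928 = 7.085 Mbps.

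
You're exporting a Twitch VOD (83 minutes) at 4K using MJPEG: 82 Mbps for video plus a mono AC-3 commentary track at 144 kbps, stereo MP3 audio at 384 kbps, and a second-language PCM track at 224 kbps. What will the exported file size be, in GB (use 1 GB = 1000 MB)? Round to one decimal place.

51.5 GB

83 min = 4980 s
Audio total: 144 + 384 + 224 = 752 kbps = 0.752 Mbps.
Total bitrate: 82 + 0.752 = 82.752 Mbps.
Stream data: 82.752 Mbps × 4980 s = 412105.0 Mb.
412,105 Mb ÷ 8 = 51,513 MB → 51.51 GB.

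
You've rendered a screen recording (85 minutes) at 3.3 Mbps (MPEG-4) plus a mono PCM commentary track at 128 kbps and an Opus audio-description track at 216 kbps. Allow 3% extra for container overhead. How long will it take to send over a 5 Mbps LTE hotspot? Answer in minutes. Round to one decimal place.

63.8 minutes

85 min = 5100 s
Audio total: 128 + 216 = 344 kbps = 0.344 Mbps.
Total bitrate: 3.644 Mbps.
File: 3.644 Mbps × 5100 s = 18584.4 Mb.
With 3% container overhead: ×1.03. → 19141.9 Mb.
At 5 Mbps: 19141.9 / 5 = 3828.4 s ≈ 63.8 minutes.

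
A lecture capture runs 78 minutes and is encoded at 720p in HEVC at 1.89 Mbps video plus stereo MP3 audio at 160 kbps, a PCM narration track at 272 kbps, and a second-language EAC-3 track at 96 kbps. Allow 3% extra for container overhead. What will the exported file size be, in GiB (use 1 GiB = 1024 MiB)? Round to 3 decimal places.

1.357 GiB

78 min = 4680 s
Audio total: 160 + 272 + 96 = 528 kbps = 0.528 Mbps.
Total bitrate: 1.89 + 0.528 = 2.418 Mbps.
Stream data: 2.418 Mbps × 4680 s = 11316.2 Mb.
With 3% container overhead: ×1.03.
11,656 Mb = 1,456,965,900 bytes ÷ 1,073,741,824 = 1.357 GiB.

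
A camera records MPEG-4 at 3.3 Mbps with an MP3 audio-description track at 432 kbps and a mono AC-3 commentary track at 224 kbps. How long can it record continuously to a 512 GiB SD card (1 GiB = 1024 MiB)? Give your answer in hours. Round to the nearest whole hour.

Audio total: 432 + 224 = 656 kbps = 0.656 Mbps.
Total bitrate: 3.3 + 0.656 = 3.956 Mbps.
Capacity: 512 GiB = 4,398,047 Mb.
Recording time: 4,398,047 / 3.956 = 1,111,741 s ≈ 309 hours.

309 hours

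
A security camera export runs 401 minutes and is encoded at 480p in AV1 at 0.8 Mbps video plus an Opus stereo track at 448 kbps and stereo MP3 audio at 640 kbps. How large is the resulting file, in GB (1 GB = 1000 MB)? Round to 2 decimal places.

401 min = 24060 s
Audio total: 448 + 640 = 1088 kbps = 1.088 Mbps.
Total bitrate: 0.8 + 1.088 = 1.888 Mbps.
Stream data: 1.888 Mbps × 24060 s = 45425.3 Mb.
45,425 Mb ÷ 8 = 5,678 MB → 5.678 GB.

5.68 GB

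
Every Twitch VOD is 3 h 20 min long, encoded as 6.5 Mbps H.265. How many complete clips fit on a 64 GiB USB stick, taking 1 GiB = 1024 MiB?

7

3 h 20 min = 200 min = 12000 s
Per item: 6.500 Mbps × 12000 s = 78,000 Mb = 9,750 MB.
Capacity: 64 GiB = 549,756 Mb; 7.05 items → 7 complete.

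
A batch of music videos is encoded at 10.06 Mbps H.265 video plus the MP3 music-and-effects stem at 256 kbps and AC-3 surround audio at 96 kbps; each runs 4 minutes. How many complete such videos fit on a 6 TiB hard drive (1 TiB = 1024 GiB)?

4 min = 240 s
Audio total: 256 + 96 = 352 kbps = 0.352 Mbps.
Total bitrate: 10.412 Mbps.
Per item: 10.412 Mbps × 240 s = 2,499 Mb = 312.4 MB.
Capacity: 6 TiB = 52,776,558 Mb; 21120.09 items → 21120 complete.

21120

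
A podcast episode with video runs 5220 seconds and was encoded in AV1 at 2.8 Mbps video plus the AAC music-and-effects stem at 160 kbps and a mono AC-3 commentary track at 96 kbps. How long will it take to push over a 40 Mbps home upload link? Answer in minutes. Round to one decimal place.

Audio total: 160 + 96 = 256 kbps = 0.256 Mbps.
Total bitrate: 3.056 Mbps.
File: 3.056 Mbps × 5220 s = 15952.3 Mb.
At 40 Mbps: 15952.3 / 40 = 398.8 s ≈ 6.65 minutes.

6.6 minutes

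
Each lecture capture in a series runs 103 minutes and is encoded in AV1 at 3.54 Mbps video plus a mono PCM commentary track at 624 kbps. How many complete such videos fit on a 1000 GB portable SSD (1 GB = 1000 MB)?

310

103 min = 6180 s
Audio: 624 kbps = 0.624 Mbps.
Total bitrate: 4.164 Mbps.
Per item: 4.164 Mbps × 6180 s = 25,734 Mb = 3,217 MB.
Capacity: 1000 GB = 8,000,000 Mb; 310.88 items → 310 complete.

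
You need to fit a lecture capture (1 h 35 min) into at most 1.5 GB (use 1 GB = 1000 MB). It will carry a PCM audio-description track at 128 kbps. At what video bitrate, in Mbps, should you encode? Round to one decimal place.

Budget: 1.5 GB = 12000.0 Mb.
1 h 35 min = 95 min = 5700 s
Total bitrate budget: 12000.0 Mb / 5700 s = 2.105 Mbps.
Audio: 128 kbps = 0.128 Mbps.
Video: 2.105 − 0.128 = 1.977 Mbps.

2.0 Mbps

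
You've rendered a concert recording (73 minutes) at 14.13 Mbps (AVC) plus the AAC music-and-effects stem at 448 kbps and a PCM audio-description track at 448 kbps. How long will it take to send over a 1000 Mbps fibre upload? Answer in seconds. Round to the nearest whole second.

73 min = 4380 s
Audio total: 448 + 448 = 896 kbps = 0.896 Mbps.
Total bitrate: 15.026 Mbps.
File: 15.026 Mbps × 4380 s = 65813.9 Mb.
At 1000 Mbps: 65813.9 / 1000 = 65.8 s ≈ 65.8 seconds.

66 seconds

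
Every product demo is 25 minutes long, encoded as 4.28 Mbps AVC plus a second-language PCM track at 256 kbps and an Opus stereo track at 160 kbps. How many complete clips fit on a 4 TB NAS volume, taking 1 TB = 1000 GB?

4542

25 min = 1500 s
Audio total: 256 + 160 = 416 kbps = 0.416 Mbps.
Total bitrate: 4.696 Mbps.
Per item: 4.696 Mbps × 1500 s = 7,044 Mb = 880.5 MB.
Capacity: 4 TB = 32,000,000 Mb; 4542.87 items → 4542 complete.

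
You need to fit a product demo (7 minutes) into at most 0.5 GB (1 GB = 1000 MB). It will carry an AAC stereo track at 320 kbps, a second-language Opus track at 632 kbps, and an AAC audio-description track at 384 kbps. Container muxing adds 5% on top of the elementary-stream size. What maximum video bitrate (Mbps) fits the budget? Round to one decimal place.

7.7 Mbps

Budget: 0.5 GB = 4000.0 Mb.
Stream payload after overhead: 4000.0 / 1.05 = 3809.5 Mb.
7 min = 420 s
Total bitrate budget: 3809.5 Mb / 420 s = 9.070 Mbps.
Audio total: 320 + 632 + 384 = 1336 kbps = 1.336 Mbps.
Video: 9.070 − 1.336 = 7.734 Mbps.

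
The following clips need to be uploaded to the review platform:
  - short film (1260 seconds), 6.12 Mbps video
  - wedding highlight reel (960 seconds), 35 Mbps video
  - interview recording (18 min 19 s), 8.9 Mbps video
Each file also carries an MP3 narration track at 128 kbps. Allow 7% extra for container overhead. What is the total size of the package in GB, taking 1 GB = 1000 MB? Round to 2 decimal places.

Audio: 128 kbps = 0.128 Mbps.
short film: 6.248 Mbps × 1260 s × 1.07 = 8423.6 Mb
wedding highlight reel: 35.128 Mbps × 960 s × 1.07 = 36083.5 Mb
interview recording: 9.028 Mbps × 1099 s × 1.07 = 10616.3 Mb
Total: 55123.3 Mb = 6890.4 MB.
= 6.890 GB.

6.89 GB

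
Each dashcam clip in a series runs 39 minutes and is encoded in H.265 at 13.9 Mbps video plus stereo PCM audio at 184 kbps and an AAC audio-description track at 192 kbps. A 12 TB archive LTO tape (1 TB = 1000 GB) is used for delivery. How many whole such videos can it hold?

2873

39 min = 2340 s
Audio total: 184 + 192 = 376 kbps = 0.376 Mbps.
Total bitrate: 14.276 Mbps.
Per item: 14.276 Mbps × 2340 s = 33,406 Mb = 4,176 MB.
Capacity: 12 TB = 96,000,000 Mb; 2873.75 items → 2873 complete.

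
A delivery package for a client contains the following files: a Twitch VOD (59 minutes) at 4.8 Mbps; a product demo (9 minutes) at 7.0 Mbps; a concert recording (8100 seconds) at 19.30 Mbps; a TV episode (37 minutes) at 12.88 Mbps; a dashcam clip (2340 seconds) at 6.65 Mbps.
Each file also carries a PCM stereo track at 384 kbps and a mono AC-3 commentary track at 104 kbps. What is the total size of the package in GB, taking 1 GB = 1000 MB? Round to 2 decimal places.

28.68 GB

Audio total: 384 + 104 = 488 kbps = 0.488 Mbps.
Twitch VOD: 5.288 Mbps × 3540 s = 18719.5 Mb
product demo: 7.488 Mbps × 540 s = 4043.5 Mb
concert recording: 19.788 Mbps × 8100 s = 160282.8 Mb
TV episode: 13.368 Mbps × 2220 s = 29677.0 Mb
dashcam clip: 7.138 Mbps × 2340 s = 16702.9 Mb
Total: 229425.7 Mb = 28678.2 MB.
= 28.68 GB.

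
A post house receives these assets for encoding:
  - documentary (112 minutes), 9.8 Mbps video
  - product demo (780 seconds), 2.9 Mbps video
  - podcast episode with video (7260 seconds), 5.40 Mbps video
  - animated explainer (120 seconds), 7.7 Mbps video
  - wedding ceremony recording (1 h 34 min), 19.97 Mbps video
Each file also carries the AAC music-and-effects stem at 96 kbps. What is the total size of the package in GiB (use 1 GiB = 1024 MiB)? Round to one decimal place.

Audio: 96 kbps = 0.096 Mbps.
documentary: 9.896 Mbps × 6720 s = 66501.1 Mb
product demo: 2.996 Mbps × 780 s = 2336.9 Mb
podcast episode with video: 5.496 Mbps × 7260 s = 39901.0 Mb
animated explainer: 7.796 Mbps × 120 s = 935.5 Mb
wedding ceremony recording: 20.066 Mbps × 5640 s = 113172.2 Mb
Total: 222846.7 Mb = 27855.8 MB.
= 25.94 GiB.

25.9 GiB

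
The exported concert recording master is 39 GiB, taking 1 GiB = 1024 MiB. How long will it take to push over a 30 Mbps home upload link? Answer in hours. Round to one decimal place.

3.1 hours

File: 39 GiB = 335007.4 Mb.
At 30 Mbps: 335007.4 / 30 = 11166.9 s ≈ 3.1 hours.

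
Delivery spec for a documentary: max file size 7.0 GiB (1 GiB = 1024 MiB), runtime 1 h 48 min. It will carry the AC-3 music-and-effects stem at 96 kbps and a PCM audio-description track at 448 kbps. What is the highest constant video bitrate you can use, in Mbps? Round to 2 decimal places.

8.74 Mbps

Budget: 7.0 GiB = 60129.5 Mb.
1 h 48 min = 108 min = 6480 s
Total bitrate budget: 60129.5 Mb / 6480 s = 9.279 Mbps.
Audio total: 96 + 448 = 544 kbps = 0.544 Mbps.
Video: 9.279 − 0.544 = 8.735 Mbps.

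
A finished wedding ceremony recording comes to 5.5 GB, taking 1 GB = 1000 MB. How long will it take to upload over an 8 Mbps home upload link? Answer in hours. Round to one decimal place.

1.5 hours

File: 5.5 GB = 44000.0 Mb.
At 8 Mbps: 44000.0 / 8 = 5500.0 s ≈ 1.53 hours.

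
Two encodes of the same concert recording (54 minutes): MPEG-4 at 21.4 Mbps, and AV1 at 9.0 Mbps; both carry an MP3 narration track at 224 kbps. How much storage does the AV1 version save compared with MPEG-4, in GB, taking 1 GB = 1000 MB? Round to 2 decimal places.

5.02 GB

54 min = 3240 s
Audio: 224 kbps = 0.224 Mbps.
MPEG-4: 21.624 Mbps × 3240 s = 70061.8 Mb = 8.758 GB.
AV1: 9.224 Mbps × 3240 s = 29885.8 Mb = 3.736 GB.
Saving: 8.758 − 3.736 = 5.022 GB.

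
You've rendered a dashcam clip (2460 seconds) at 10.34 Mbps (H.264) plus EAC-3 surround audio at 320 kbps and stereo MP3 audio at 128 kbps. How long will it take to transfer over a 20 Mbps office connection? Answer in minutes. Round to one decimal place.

Audio total: 320 + 128 = 448 kbps = 0.448 Mbps.
Total bitrate: 10.788 Mbps.
File: 10.788 Mbps × 2460 s = 26538.5 Mb.
At 20 Mbps: 26538.5 / 20 = 1326.9 s ≈ 22.1 minutes.

22.1 minutes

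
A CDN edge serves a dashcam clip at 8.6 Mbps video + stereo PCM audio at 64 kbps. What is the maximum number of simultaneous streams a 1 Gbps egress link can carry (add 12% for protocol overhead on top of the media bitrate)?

103

Audio: 64 kbps = 0.064 Mbps.
Per-viewer media rate: 8.664 Mbps.
On the wire with 12% overhead: 9.704 Mbps.
1 Gbps = 1,000 Mbps; 1,000 / 9.704 = 103.05 → 103 viewers.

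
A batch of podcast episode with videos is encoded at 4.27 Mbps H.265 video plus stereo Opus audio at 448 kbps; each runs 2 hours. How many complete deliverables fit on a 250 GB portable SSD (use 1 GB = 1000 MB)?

58

2 h = 7200 s
Audio: 448 kbps = 0.448 Mbps.
Total bitrate: 4.718 Mbps.
Per item: 4.718 Mbps × 7200 s = 33,970 Mb = 4,246 MB.
Capacity: 250 GB = 2,000,000 Mb; 58.88 items → 58 complete.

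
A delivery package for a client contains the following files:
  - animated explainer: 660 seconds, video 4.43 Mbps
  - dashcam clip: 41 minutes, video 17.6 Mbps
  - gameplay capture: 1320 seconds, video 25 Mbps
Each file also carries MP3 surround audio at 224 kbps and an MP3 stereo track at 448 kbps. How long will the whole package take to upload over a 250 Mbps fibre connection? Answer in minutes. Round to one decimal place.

Audio total: 224 + 448 = 672 kbps = 0.672 Mbps.
animated explainer: 5.102 Mbps × 660 s = 3367.3 Mb
dashcam clip: 18.272 Mbps × 2460 s = 44949.1 Mb
gameplay capture: 25.672 Mbps × 1320 s = 33887.0 Mb
Total: 82203.5 Mb = 10275.4 MB.
At 250 Mbps: 82203.5 / 250 = 329 s ≈ 5.48 minutes.

5.5 minutes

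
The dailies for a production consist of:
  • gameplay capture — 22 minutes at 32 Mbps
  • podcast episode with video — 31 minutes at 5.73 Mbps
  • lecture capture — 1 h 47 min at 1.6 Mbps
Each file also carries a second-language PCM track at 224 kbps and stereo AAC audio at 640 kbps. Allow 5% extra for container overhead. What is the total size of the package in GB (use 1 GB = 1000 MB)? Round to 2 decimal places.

Audio total: 224 + 640 = 864 kbps = 0.864 Mbps.
gameplay capture: 32.864 Mbps × 1320 s × 1.05 = 45549.5 Mb
podcast episode with video: 6.594 Mbps × 1860 s × 1.05 = 12878.1 Mb
lecture capture: 2.464 Mbps × 6420 s × 1.05 = 16609.8 Mb
Total: 75037.4 Mb = 9379.7 MB.
= 9.380 GB.

9.38 GB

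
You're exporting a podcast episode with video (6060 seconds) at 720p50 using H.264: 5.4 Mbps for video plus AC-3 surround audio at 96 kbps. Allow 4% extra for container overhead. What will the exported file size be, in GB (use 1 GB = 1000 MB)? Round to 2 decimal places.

4.33 GB

Audio: 96 kbps = 0.096 Mbps.
Total bitrate: 5.4 + 0.096 = 5.496 Mbps.
Stream data: 5.496 Mbps × 6060 s = 33305.8 Mb.
With 4% container overhead: ×1.04.
34,638 Mb ÷ 8 = 4,330 MB → 4.330 GB.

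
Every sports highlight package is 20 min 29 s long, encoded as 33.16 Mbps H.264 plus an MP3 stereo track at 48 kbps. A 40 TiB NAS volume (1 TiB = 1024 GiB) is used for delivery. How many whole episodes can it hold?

20 min 29 s = 1229 s
Audio: 48 kbps = 0.048 Mbps.
Total bitrate: 33.208 Mbps.
Per item: 33.208 Mbps × 1229 s = 40,813 Mb = 5,102 MB.
Capacity: 40 TiB = 351,843,721 Mb; 8620.95 items → 8620 complete.

8620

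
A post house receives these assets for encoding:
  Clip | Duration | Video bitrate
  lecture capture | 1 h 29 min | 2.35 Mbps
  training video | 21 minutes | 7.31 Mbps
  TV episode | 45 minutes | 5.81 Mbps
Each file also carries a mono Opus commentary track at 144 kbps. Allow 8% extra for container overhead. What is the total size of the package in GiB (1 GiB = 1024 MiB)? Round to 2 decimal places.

Audio: 144 kbps = 0.144 Mbps.
lecture capture: 2.494 Mbps × 5340 s × 1.08 = 14383.4 Mb
training video: 7.454 Mbps × 1260 s × 1.08 = 10143.4 Mb
TV episode: 5.954 Mbps × 2700 s × 1.08 = 17361.9 Mb
Total: 41888.7 Mb = 5236.1 MB.
= 4.876 GiB.

4.88 GiB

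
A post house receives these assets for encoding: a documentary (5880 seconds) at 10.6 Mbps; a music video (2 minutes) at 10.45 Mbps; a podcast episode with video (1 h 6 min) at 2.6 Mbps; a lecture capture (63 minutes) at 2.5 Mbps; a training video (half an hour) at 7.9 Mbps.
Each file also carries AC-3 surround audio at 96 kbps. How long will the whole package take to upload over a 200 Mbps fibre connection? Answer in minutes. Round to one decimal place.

Audio: 96 kbps = 0.096 Mbps.
documentary: 10.696 Mbps × 5880 s = 62892.5 Mb
music video: 10.546 Mbps × 120 s = 1265.5 Mb
podcast episode with video: 2.696 Mbps × 3960 s = 10676.2 Mb
lecture capture: 2.596 Mbps × 3780 s = 9812.9 Mb
training video: 7.996 Mbps × 1800 s = 14392.8 Mb
Total: 99039.8 Mb = 12380.0 MB.
At 200 Mbps: 99039.8 / 200 = 495 s ≈ 8.25 minutes.

8.3 minutes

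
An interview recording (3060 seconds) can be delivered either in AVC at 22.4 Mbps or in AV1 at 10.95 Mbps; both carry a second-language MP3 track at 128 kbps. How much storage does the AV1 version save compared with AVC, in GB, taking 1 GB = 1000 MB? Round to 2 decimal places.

4.38 GB

Audio: 128 kbps = 0.128 Mbps.
AVC: 22.528 Mbps × 3060 s = 68935.7 Mb = 8.617 GB.
AV1: 11.078 Mbps × 3060 s = 33898.7 Mb = 4.237 GB.
Saving: 8.617 − 4.237 = 4.380 GB.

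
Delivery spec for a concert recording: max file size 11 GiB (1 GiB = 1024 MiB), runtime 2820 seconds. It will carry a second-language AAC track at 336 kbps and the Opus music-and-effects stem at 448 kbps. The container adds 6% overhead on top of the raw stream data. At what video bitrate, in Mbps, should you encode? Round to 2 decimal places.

30.83 Mbps

Budget: 11 GiB = 94489.3 Mb.
Stream payload after overhead: 94489.3 / 1.06 = 89140.8 Mb.
Total bitrate budget: 89140.8 Mb / 2820 s = 31.610 Mbps.
Audio total: 336 + 448 = 784 kbps = 0.784 Mbps.
Video: 31.610 − 0.784 = 30.826 Mbps.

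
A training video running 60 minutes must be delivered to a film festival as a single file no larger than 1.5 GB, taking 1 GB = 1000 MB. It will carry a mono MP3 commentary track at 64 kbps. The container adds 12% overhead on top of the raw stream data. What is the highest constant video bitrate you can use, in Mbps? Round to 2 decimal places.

2.91 Mbps

Budget: 1.5 GB = 12000.0 Mb.
Stream payload after overhead: 12000.0 / 1.12 = 10714.3 Mb.
60 min = 3600 s
Total bitrate budget: 10714.3 Mb / 3600 s = 2.976 Mbps.
Audio: 64 kbps = 0.064 Mbps.
Video: 2.976 − 0.064 = 2.912 Mbps.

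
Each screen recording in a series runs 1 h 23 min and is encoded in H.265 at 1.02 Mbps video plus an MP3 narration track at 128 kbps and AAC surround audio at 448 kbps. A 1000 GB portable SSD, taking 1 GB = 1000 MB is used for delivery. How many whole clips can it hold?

1 h 23 min = 83 min = 4980 s
Audio total: 128 + 448 = 576 kbps = 0.576 Mbps.
Total bitrate: 1.596 Mbps.
Per item: 1.596 Mbps × 4980 s = 7,948 Mb = 993.5 MB.
Capacity: 1000 GB = 8,000,000 Mb; 1006.53 items → 1006 complete.

1006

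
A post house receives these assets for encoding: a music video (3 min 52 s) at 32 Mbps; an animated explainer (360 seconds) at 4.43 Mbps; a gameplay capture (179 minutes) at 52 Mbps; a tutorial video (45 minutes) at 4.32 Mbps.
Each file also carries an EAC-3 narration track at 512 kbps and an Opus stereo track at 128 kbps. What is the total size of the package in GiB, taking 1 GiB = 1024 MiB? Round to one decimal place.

Audio total: 512 + 128 = 640 kbps = 0.640 Mbps.
music video: 32.640 Mbps × 232 s = 7572.5 Mb
animated explainer: 5.070 Mbps × 360 s = 1825.2 Mb
gameplay capture: 52.640 Mbps × 10740 s = 565353.6 Mb
tutorial video: 4.960 Mbps × 2700 s = 13392.0 Mb
Total: 588143.3 Mb = 73517.9 MB.
= 68.47 GiB.

68.5 GiB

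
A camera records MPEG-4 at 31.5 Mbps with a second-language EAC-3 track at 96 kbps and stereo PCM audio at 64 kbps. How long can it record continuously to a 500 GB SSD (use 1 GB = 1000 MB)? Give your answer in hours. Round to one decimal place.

35.1 hours

Audio total: 96 + 64 = 160 kbps = 0.160 Mbps.
Total bitrate: 31.5 + 0.160 = 31.660 Mbps.
Capacity: 500 GB = 4,000,000 Mb.
Recording time: 4,000,000 / 31.660 = 126,342 s ≈ 35.1 hours.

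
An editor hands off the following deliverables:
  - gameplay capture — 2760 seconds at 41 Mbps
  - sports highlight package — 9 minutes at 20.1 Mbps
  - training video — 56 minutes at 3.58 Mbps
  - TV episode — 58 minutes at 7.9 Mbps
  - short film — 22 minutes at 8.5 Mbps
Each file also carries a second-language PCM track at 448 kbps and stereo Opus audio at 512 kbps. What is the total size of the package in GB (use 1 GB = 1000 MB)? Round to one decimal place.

Audio total: 448 + 512 = 960 kbps = 0.960 Mbps.
gameplay capture: 41.960 Mbps × 2760 s = 115809.6 Mb
sports highlight package: 21.060 Mbps × 540 s = 11372.4 Mb
training video: 4.540 Mbps × 3360 s = 15254.4 Mb
TV episode: 8.860 Mbps × 3480 s = 30832.8 Mb
short film: 9.460 Mbps × 1320 s = 12487.2 Mb
Total: 185756.4 Mb = 23219.5 MB.
= 23.22 GB.

23.2 GB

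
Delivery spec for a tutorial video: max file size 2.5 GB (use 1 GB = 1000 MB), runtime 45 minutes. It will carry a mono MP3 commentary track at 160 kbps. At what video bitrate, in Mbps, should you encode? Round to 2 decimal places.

Budget: 2.5 GB = 20000.0 Mb.
45 min = 2700 s
Total bitrate budget: 20000.0 Mb / 2700 s = 7.407 Mbps.
Audio: 160 kbps = 0.160 Mbps.
Video: 7.407 − 0.160 = 7.247 Mbps.

7.25 Mbps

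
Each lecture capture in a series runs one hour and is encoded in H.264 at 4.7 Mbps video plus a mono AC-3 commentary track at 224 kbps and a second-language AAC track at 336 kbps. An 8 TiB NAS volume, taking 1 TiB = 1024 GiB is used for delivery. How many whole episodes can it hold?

3716

1 h = 3600 s
Audio total: 224 + 336 = 560 kbps = 0.560 Mbps.
Total bitrate: 5.260 Mbps.
Per item: 5.260 Mbps × 3600 s = 18,936 Mb = 2,367 MB.
Capacity: 8 TiB = 70,368,744 Mb; 3716.14 items → 3716 complete.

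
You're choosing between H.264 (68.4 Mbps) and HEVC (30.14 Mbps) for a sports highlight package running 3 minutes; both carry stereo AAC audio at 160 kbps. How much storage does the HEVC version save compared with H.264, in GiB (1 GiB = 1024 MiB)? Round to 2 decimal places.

0.80 GiB

3 min = 180 s
Audio: 160 kbps = 0.160 Mbps.
H.264: 68.560 Mbps × 180 s = 12340.8 Mb = 1.437 GiB.
HEVC: 30.300 Mbps × 180 s = 5454.0 Mb = 0.635 GiB.
Saving: 1.437 − 0.635 = 0.802 GiB.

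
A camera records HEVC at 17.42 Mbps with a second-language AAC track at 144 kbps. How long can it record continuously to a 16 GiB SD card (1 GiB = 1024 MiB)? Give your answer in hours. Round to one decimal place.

2.2 hours

Audio: 144 kbps = 0.144 Mbps.
Total bitrate: 17.42 + 0.144 = 17.564 Mbps.
Capacity: 16 GiB = 137,439 Mb.
Recording time: 137,439 / 17.564 = 7,825 s ≈ 2.17 hours.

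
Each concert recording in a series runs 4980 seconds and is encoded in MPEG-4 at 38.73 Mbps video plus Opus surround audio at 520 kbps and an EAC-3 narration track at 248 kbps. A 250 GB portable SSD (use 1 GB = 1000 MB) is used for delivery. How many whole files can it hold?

Audio total: 520 + 248 = 768 kbps = 0.768 Mbps.
Total bitrate: 39.498 Mbps.
Per item: 39.498 Mbps × 4980 s = 196,700 Mb = 24,588 MB.
Capacity: 250 GB = 2,000,000 Mb; 10.17 items → 10 complete.

10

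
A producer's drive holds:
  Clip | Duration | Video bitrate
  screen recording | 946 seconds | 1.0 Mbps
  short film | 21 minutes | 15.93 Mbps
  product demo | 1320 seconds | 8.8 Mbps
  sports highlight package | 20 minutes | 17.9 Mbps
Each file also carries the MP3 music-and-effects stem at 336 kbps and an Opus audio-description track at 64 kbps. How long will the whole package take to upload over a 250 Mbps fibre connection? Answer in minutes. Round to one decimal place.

Audio total: 336 + 64 = 400 kbps = 0.400 Mbps.
screen recording: 1.400 Mbps × 946 s = 1324.4 Mb
short film: 16.330 Mbps × 1260 s = 20575.8 Mb
product demo: 9.200 Mbps × 1320 s = 12144.0 Mb
sports highlight package: 18.300 Mbps × 1200 s = 21960.0 Mb
Total: 56004.2 Mb = 7000.5 MB.
At 250 Mbps: 56004.2 / 250 = 224 s ≈ 3.73 minutes.

3.7 minutes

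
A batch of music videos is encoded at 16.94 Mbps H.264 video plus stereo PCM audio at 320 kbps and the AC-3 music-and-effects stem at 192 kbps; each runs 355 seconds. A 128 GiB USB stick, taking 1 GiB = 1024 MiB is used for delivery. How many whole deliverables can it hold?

177

Audio total: 320 + 192 = 512 kbps = 0.512 Mbps.
Total bitrate: 17.452 Mbps.
Per item: 17.452 Mbps × 355 s = 6,195 Mb = 774.4 MB.
Capacity: 128 GiB = 1,099,512 Mb; 177.47 items → 177 complete.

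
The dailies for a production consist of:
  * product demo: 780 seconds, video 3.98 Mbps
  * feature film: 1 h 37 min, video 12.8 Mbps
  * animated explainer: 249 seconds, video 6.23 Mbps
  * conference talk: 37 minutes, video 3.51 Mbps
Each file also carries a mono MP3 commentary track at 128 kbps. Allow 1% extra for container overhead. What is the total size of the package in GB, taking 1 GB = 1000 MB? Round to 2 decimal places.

11.12 GB

Audio: 128 kbps = 0.128 Mbps.
product demo: 4.108 Mbps × 780 s × 1.01 = 3236.3 Mb
feature film: 12.928 Mbps × 5820 s × 1.01 = 75993.4 Mb
animated explainer: 6.358 Mbps × 249 s × 1.01 = 1599.0 Mb
conference talk: 3.638 Mbps × 2220 s × 1.01 = 8157.1 Mb
Total: 88985.7 Mb = 11123.2 MB.
= 11.12 GB.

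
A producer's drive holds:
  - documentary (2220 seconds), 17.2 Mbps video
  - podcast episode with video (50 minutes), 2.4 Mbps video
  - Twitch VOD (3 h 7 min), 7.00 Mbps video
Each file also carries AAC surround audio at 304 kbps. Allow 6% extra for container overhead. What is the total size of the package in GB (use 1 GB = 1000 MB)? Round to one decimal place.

17.1 GB

Audio: 304 kbps = 0.304 Mbps.
documentary: 17.504 Mbps × 2220 s × 1.06 = 41190.4 Mb
podcast episode with video: 2.704 Mbps × 3000 s × 1.06 = 8598.7 Mb
Twitch VOD: 7.304 Mbps × 11220 s × 1.06 = 86867.9 Mb
Total: 136657.1 Mb = 17082.1 MB.
= 17.08 GB.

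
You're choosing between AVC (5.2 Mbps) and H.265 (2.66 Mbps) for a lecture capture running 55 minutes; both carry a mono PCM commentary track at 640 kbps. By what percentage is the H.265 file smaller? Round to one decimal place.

43.5%

55 min = 3300 s
Audio: 640 kbps = 0.640 Mbps.
AVC: 5.840 Mbps × 3300 s = 19272.0 Mb = 2.409 GB.
H.265: 3.300 Mbps × 3300 s = 10890.0 Mb = 1.361 GB.
Reduction: (1 − 1.361/2.409) × 100 = 43.49%.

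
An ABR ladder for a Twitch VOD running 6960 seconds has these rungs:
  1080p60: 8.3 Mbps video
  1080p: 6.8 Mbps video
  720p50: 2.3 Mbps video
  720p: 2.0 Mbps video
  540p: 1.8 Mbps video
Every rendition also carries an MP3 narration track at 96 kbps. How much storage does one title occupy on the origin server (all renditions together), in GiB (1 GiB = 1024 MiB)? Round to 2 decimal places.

Audio: 96 kbps = 0.096 Mbps.
Sum of rendition bitrates: (8.3+0.096) + (6.8+0.096) + (2.3+0.096) + (2.0+0.096) + (1.8+0.096) = 21.680 Mbps.
× 6960 s = 150,893 Mb = 18,862 MB = 17.57 GiB.

17.57 GiB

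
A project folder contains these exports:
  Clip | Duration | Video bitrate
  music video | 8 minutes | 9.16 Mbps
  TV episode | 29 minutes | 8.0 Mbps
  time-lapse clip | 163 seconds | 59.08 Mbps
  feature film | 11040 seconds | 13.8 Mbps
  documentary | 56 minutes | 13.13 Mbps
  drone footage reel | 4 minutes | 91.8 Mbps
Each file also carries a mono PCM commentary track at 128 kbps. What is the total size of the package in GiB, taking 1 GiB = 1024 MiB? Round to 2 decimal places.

28.94 GiB

Audio: 128 kbps = 0.128 Mbps.
music video: 9.288 Mbps × 480 s = 4458.2 Mb
TV episode: 8.128 Mbps × 1740 s = 14142.7 Mb
time-lapse clip: 59.208 Mbps × 163 s = 9650.9 Mb
feature film: 13.928 Mbps × 11040 s = 153765.1 Mb
documentary: 13.258 Mbps × 3360 s = 44546.9 Mb
drone footage reel: 91.928 Mbps × 240 s = 22062.7 Mb
Total: 248626.6 Mb = 31078.3 MB.
= 28.94 GiB.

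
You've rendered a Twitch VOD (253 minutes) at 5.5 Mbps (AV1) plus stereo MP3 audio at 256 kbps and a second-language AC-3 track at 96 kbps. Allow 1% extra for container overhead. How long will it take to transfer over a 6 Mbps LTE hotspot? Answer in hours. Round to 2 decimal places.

4.15 hours

253 min = 15180 s
Audio total: 256 + 96 = 352 kbps = 0.352 Mbps.
Total bitrate: 5.852 Mbps.
File: 5.852 Mbps × 15180 s = 88833.4 Mb.
With 1% container overhead: ×1.01. → 89721.7 Mb.
At 6 Mbps: 89721.7 / 6 = 14953.6 s ≈ 4.15 hours.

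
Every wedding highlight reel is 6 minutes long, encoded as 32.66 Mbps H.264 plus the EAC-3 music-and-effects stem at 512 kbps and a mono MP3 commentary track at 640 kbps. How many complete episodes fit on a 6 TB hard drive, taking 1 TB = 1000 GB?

3943

6 min = 360 s
Audio total: 512 + 640 = 1152 kbps = 1.152 Mbps.
Total bitrate: 33.812 Mbps.
Per item: 33.812 Mbps × 360 s = 12,172 Mb = 1,522 MB.
Capacity: 6 TB = 48,000,000 Mb; 3943.37 items → 3943 complete.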